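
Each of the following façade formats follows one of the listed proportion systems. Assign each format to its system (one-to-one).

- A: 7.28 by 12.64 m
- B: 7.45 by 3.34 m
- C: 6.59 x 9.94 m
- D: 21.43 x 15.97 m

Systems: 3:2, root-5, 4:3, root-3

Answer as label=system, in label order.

A=root-3, B=root-5, C=3:2, D=4:3

A = 12.64/7.28 ≈ 1.736 → root-3 (1.732)
B = 7.45/3.34 ≈ 2.231 → root-5 (2.236)
C = 9.94/6.59 ≈ 1.508 → 3:2 (1.500)
D = 21.43/15.97 ≈ 1.342 → 4:3 (1.333)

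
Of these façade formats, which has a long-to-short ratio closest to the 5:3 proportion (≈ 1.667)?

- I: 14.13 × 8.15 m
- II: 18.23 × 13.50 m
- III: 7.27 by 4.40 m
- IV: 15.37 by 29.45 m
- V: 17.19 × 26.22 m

Ratios (long/short): I ≈ 1.734; II ≈ 1.350; III ≈ 1.652; IV ≈ 1.916; V ≈ 1.525.
5:3 ≈ 1.667; option III is nearest (Δ 0.015).

III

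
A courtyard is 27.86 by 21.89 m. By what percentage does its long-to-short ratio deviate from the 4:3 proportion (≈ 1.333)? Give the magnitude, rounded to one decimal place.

Ratio = 27.86 / 21.89 ≈ 1.2727.
Ideal 4:3 ≈ 1.3333. |1.2727 − 1.3333| / 1.3333 ≈ 4.55% → 4.5%.

4.5%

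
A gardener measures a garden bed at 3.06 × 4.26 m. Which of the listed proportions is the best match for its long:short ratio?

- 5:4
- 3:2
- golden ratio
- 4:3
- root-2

4.26/3.06 ≈ 1.392. Nearest candidates are root-2 (1.414, off by 0.022) and 4:3 (1.333, off by 0.059).

root-2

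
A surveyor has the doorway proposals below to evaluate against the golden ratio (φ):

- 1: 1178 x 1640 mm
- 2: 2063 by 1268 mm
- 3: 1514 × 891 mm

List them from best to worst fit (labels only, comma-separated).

2, 3, 1

Ratios: 1 = 1640 / 1178 ≈ 1.392; 2 = 2063 / 1268 ≈ 1.627; 3 = 1514 / 891 ≈ 1.699.
|Δ from 1.618|: 1 0.226; 2 0.009; 3 0.081.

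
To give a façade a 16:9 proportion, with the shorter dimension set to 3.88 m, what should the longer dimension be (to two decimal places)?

6.90 m

16:9 ≈ 1.77778.
Longer side = 3.88 × 1.77778 ≈ 6.8978 → 6.90 m.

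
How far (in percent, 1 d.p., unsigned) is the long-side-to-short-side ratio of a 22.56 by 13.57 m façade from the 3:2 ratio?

Ratio = 22.56 / 13.57 ≈ 1.6625.
Ideal 3:2 = 1.5000. |1.6625 − 1.5000| / 1.5000 ≈ 10.83% → 10.8%.

10.8%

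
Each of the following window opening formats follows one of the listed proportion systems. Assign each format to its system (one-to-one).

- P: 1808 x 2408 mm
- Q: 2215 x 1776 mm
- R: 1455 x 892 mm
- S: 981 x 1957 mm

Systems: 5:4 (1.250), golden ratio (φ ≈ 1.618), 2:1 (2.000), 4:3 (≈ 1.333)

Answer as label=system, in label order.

P=4:3, Q=5:4, R=golden ratio, S=2:1

P = 2408/1808 ≈ 1.332 → 4:3 (1.333)
Q = 2215/1776 ≈ 1.247 → 5:4 (1.250)
R = 1455/892 ≈ 1.631 → golden ratio (1.618)
S = 1957/981 ≈ 1.995 → 2:1 (2.000)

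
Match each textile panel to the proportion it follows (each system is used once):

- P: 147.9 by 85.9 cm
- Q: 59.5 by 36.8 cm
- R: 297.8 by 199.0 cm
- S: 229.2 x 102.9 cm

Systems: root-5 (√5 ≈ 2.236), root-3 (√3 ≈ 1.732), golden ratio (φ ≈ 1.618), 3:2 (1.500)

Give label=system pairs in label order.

P = 147.9/85.9 ≈ 1.722 → root-3 (1.732)
Q = 59.5/36.8 ≈ 1.617 → golden ratio (1.618)
R = 297.8/199.0 ≈ 1.496 → 3:2 (1.500)
S = 229.2/102.9 ≈ 2.227 → root-5 (2.236)

P=root-3, Q=golden ratio, R=3:2, S=root-5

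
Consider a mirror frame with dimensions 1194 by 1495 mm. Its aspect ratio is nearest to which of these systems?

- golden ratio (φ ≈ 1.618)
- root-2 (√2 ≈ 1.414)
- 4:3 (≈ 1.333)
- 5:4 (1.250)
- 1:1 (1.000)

Ratio = 1495 / 1194 ≈ 1.252.
Distances: golden ratio 1.618 (Δ 0.366); root-2 1.414 (Δ 0.162); 4:3 1.333 (Δ 0.081); 5:4 1.250 (Δ 0.002); 1:1 1.000 (Δ 0.252).

5:4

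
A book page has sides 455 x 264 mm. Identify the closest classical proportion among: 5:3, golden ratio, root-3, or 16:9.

root-3

Ratio = 455 / 264 ≈ 1.723.
Distances: 5:3 1.667 (Δ 0.056); golden ratio 1.618 (Δ 0.105); root-3 1.732 (Δ 0.009); 16:9 1.778 (Δ 0.055).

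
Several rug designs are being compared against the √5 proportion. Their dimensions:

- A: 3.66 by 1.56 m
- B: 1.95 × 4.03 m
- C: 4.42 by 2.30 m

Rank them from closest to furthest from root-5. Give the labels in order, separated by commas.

Ratios: A = 3.66 / 1.56 ≈ 2.346; B = 4.03 / 1.95 ≈ 2.067; C = 4.42 / 2.30 ≈ 1.922.
|Δ from 2.236|: A 0.110; B 0.169; C 0.314.

A, B, C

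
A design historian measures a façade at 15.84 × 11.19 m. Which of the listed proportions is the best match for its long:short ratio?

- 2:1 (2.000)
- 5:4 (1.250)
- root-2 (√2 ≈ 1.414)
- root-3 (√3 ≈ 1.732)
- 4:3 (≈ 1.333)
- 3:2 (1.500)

Ratio = 15.84 / 11.19 ≈ 1.416.
Distances: 2:1 2.000 (Δ 0.584); 5:4 1.250 (Δ 0.166); root-2 1.414 (Δ 0.002); root-3 1.732 (Δ 0.316); 4:3 1.333 (Δ 0.083); 3:2 1.500 (Δ 0.084).

root-2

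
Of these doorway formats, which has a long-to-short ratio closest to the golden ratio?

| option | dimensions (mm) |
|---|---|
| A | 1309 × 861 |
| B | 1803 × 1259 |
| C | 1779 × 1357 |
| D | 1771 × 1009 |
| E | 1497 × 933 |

Ratios (long/short): A ≈ 1.520; B ≈ 1.432; C ≈ 1.311; D ≈ 1.755; E ≈ 1.605.
golden ratio ≈ 1.618; option E is nearest (Δ 0.013).

E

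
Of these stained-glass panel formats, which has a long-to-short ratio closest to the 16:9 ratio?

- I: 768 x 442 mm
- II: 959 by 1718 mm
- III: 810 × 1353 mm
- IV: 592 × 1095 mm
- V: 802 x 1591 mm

II

Target 16:9 ≈ 1.778.
I: 1.738 (Δ0.040)  II: 1.791 (Δ0.013)  III: 1.670 (Δ0.108)  IV: 1.850 (Δ0.072)  V: 1.984 (Δ0.206)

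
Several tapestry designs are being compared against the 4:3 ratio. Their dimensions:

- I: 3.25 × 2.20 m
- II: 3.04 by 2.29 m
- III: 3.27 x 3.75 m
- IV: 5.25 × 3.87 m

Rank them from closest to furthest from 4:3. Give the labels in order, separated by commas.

I: 3.25/2.20 ≈ 1.477 → |1.477 − 1.333| = 0.144
II: 3.04/2.29 ≈ 1.328 → |1.328 − 1.333| = 0.005
III: 3.75/3.27 ≈ 1.147 → |1.147 − 1.333| = 0.186
IV: 5.25/3.87 ≈ 1.357 → |1.357 − 1.333| = 0.024

II, IV, I, III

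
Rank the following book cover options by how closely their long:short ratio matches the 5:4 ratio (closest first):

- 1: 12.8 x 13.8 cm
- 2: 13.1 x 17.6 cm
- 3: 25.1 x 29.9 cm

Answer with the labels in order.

Ratios: 1 = 13.8 / 12.8 ≈ 1.078; 2 = 17.6 / 13.1 ≈ 1.344; 3 = 29.9 / 25.1 ≈ 1.191.
|Δ from 1.250|: 1 0.172; 2 0.094; 3 0.059.

3, 2, 1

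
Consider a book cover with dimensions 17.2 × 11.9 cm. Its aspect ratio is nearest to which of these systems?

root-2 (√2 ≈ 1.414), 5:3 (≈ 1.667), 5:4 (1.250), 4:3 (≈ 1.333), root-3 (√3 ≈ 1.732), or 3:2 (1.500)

root-2

17.2/11.9 ≈ 1.445. Nearest candidates are root-2 (1.414, off by 0.031) and 3:2 (1.500, off by 0.055).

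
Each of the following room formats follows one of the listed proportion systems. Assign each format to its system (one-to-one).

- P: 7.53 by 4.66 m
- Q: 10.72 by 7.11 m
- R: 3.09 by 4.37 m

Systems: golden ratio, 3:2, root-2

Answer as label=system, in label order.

Ratios: P ≈ 1.616; Q ≈ 1.508; R ≈ 1.414.
Targets: golden ratio ≈ 1.618; 3:2 ≈ 1.500; root-2 ≈ 1.414.

P=golden ratio, Q=3:2, R=root-2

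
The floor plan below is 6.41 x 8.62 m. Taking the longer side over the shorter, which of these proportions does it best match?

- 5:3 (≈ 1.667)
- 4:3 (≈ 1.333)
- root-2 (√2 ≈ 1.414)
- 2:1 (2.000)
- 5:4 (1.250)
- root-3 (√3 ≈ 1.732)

Ratio = 8.62 / 6.41 ≈ 1.345.
Distances: 5:3 1.667 (Δ 0.322); 4:3 1.333 (Δ 0.012); root-2 1.414 (Δ 0.069); 2:1 2.000 (Δ 0.655); 5:4 1.250 (Δ 0.095); root-3 1.732 (Δ 0.387).

4:3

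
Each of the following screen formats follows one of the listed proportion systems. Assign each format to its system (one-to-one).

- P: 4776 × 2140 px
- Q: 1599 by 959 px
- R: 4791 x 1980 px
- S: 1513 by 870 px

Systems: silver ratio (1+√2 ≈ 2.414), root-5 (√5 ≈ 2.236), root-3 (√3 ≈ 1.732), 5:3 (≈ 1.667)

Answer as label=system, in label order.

P = 4776/2140 ≈ 2.232 → root-5 (2.236)
Q = 1599/959 ≈ 1.667 → 5:3 (1.667)
R = 4791/1980 ≈ 2.420 → silver ratio (2.414)
S = 1513/870 ≈ 1.739 → root-3 (1.732)

P=root-5, Q=5:3, R=silver ratio, S=root-3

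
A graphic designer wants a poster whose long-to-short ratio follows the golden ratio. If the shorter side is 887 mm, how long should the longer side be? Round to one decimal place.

golden ratio ≈ 1.61803.
Longer side = 887 × 1.61803 ≈ 1435.193 → 1435.2 mm.

1435.2 mm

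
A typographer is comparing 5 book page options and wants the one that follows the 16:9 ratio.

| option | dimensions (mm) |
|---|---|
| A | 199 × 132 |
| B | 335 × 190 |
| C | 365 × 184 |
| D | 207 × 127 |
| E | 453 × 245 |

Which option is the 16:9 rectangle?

Ratios (long/short): A ≈ 1.508; B ≈ 1.763; C ≈ 1.984; D ≈ 1.630; E ≈ 1.849.
16:9 ≈ 1.778; option B is nearest (Δ 0.015).

B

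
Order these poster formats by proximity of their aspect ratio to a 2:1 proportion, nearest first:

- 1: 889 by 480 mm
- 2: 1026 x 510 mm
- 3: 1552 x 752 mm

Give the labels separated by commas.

Ratios: 1 = 889 / 480 ≈ 1.852; 2 = 1026 / 510 ≈ 2.012; 3 = 1552 / 752 ≈ 2.064.
|Δ from 2.000|: 1 0.148; 2 0.012; 3 0.064.

2, 3, 1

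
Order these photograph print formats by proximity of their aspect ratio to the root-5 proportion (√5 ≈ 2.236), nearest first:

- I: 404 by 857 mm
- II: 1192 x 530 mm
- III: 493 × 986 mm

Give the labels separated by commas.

II, I, III

I: 857/404 ≈ 2.121 → |2.121 − 2.236| = 0.115
II: 1192/530 ≈ 2.249 → |2.249 − 2.236| = 0.013
III: 986/493 ≈ 2.000 → |2.000 − 2.236| = 0.236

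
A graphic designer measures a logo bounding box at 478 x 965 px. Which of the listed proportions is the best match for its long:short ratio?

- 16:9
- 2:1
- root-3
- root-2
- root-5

2:1

965/478 ≈ 2.019. Nearest candidates are 2:1 (2.000, off by 0.019) and root-5 (2.236, off by 0.217).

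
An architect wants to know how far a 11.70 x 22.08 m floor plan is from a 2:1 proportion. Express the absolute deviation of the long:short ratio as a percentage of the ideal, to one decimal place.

5.6%

Ratio = 22.08 / 11.70 ≈ 1.8872.
Ideal 2:1 = 2.0000. |1.8872 − 2.0000| / 2.0000 ≈ 5.64% → 5.6%.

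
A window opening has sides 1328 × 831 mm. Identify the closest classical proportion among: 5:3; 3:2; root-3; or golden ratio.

1328/831 ≈ 1.598. Nearest candidates are golden ratio (1.618, off by 0.020) and 5:3 (1.667, off by 0.069).

golden ratio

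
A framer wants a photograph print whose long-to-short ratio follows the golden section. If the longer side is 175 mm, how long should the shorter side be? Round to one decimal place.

108.2 mm

golden ratio ≈ 1.61803.
Shorter side = 175 ÷ 1.61803 ≈ 108.156 → 108.2 mm.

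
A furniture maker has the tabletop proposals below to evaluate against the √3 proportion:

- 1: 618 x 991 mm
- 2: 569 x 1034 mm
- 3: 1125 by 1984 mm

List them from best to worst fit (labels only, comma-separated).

Ratios: 1 = 991 / 618 ≈ 1.604; 2 = 1034 / 569 ≈ 1.817; 3 = 1984 / 1125 ≈ 1.764.
|Δ from 1.732|: 1 0.128; 2 0.085; 3 0.032.

3, 2, 1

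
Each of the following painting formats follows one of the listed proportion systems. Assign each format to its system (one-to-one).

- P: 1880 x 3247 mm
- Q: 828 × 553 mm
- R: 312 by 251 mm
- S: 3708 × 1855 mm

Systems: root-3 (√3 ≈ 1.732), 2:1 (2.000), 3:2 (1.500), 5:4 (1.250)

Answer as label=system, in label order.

P=root-3, Q=3:2, R=5:4, S=2:1

P = 3247/1880 ≈ 1.727 → root-3 (1.732)
Q = 828/553 ≈ 1.497 → 3:2 (1.500)
R = 312/251 ≈ 1.243 → 5:4 (1.250)
S = 3708/1855 ≈ 1.999 → 2:1 (2.000)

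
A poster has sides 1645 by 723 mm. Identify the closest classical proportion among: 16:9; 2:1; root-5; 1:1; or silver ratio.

root-5

Ratio = 1645 / 723 ≈ 2.275.
Distances: 16:9 1.778 (Δ 0.497); 2:1 2.000 (Δ 0.275); root-5 2.236 (Δ 0.039); 1:1 1.000 (Δ 1.275); silver ratio 2.414 (Δ 0.139).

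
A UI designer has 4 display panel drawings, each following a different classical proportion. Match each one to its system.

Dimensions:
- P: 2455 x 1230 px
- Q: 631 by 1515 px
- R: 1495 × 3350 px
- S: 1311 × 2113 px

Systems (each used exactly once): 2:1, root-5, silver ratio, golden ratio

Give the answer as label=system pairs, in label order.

Ratios: P ≈ 1.996; Q ≈ 2.401; R ≈ 2.241; S ≈ 1.612.
Targets: 2:1 ≈ 2.000; root-5 ≈ 2.236; silver ratio ≈ 2.414; golden ratio ≈ 1.618.

P=2:1, Q=silver ratio, R=root-5, S=golden ratio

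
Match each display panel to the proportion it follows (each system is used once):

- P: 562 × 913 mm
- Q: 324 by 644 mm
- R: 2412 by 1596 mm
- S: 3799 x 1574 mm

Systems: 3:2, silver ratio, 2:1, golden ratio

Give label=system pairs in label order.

P=golden ratio, Q=2:1, R=3:2, S=silver ratio

Ratios: P ≈ 1.625; Q ≈ 1.988; R ≈ 1.511; S ≈ 2.414.
Targets: 3:2 ≈ 1.500; silver ratio ≈ 2.414; 2:1 ≈ 2.000; golden ratio ≈ 1.618.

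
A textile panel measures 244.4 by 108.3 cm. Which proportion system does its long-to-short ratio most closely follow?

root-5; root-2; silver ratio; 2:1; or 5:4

root-5

244.4/108.3 ≈ 2.257. Nearest candidates are root-5 (2.236, off by 0.021) and silver ratio (2.414, off by 0.157).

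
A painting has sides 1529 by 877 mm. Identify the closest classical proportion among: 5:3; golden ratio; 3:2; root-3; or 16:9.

Ratio = 1529 / 877 ≈ 1.743.
Distances: 5:3 1.667 (Δ 0.076); golden ratio 1.618 (Δ 0.125); 3:2 1.500 (Δ 0.243); root-3 1.732 (Δ 0.011); 16:9 1.778 (Δ 0.035).

root-3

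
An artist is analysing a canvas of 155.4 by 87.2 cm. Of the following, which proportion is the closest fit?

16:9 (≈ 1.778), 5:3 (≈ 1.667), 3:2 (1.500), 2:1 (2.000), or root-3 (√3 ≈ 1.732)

16:9

Ratio = 155.4 / 87.2 ≈ 1.782.
Distances: 16:9 1.778 (Δ 0.004); 5:3 1.667 (Δ 0.115); 3:2 1.500 (Δ 0.282); 2:1 2.000 (Δ 0.218); root-3 1.732 (Δ 0.050).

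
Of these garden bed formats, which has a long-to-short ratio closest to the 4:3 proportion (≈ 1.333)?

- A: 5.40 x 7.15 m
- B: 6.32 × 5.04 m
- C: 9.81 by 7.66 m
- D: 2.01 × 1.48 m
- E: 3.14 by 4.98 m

A

Ratios (long/short): A ≈ 1.324; B ≈ 1.254; C ≈ 1.281; D ≈ 1.358; E ≈ 1.586.
4:3 ≈ 1.333; option A is nearest (Δ 0.009).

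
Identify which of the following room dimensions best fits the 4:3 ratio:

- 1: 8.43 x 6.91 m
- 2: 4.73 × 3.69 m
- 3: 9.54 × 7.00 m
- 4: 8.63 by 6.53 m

4

Ratios (long/short): 1 ≈ 1.220; 2 ≈ 1.282; 3 ≈ 1.363; 4 ≈ 1.322.
4:3 ≈ 1.333; option 4 is nearest (Δ 0.011).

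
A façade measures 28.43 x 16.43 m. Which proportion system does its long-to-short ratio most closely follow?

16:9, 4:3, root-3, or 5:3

28.43/16.43 ≈ 1.730. Nearest candidates are root-3 (1.732, off by 0.002) and 16:9 (1.778, off by 0.048).

root-3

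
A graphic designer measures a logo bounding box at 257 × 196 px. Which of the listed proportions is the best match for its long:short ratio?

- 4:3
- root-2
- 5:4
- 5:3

Ratio = 257 / 196 ≈ 1.311.
Distances: 4:3 1.333 (Δ 0.022); root-2 1.414 (Δ 0.103); 5:4 1.250 (Δ 0.061); 5:3 1.667 (Δ 0.356).

4:3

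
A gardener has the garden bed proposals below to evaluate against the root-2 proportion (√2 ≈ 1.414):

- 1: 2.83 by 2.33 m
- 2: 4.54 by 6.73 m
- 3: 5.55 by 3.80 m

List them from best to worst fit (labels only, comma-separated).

1: 2.83/2.33 ≈ 1.215 → |1.215 − 1.414| = 0.199
2: 6.73/4.54 ≈ 1.482 → |1.482 − 1.414| = 0.068
3: 5.55/3.80 ≈ 1.461 → |1.461 − 1.414| = 0.047

3, 2, 1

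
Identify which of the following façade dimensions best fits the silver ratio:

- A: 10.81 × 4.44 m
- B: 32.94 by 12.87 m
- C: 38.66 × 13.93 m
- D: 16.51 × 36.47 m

Target silver ratio ≈ 2.414.
A: 2.435 (Δ0.021)  B: 2.559 (Δ0.145)  C: 2.775 (Δ0.361)  D: 2.209 (Δ0.205)

A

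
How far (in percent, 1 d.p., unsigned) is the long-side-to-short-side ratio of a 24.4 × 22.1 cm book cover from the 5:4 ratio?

Ratio = 24.4 / 22.1 ≈ 1.1041.
Ideal 5:4 = 1.2500. |1.1041 − 1.2500| / 1.2500 ≈ 11.67% → 11.7%.

11.7%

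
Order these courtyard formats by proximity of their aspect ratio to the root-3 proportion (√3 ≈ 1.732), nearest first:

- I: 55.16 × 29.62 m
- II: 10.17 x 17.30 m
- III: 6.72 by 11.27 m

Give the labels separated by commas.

I: 55.16/29.62 ≈ 1.862 → |1.862 − 1.732| = 0.130
II: 17.30/10.17 ≈ 1.701 → |1.701 − 1.732| = 0.031
III: 11.27/6.72 ≈ 1.677 → |1.677 − 1.732| = 0.055

II, III, I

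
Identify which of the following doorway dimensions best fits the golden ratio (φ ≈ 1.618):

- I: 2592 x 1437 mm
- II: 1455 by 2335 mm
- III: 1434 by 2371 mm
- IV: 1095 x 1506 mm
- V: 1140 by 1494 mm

Ratios (long/short): I ≈ 1.804; II ≈ 1.605; III ≈ 1.653; IV ≈ 1.375; V ≈ 1.311.
golden ratio ≈ 1.618; option II is nearest (Δ 0.013).

II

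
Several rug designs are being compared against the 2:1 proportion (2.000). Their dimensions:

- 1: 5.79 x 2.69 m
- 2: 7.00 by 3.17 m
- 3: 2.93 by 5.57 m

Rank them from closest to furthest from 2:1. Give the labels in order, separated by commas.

1: 5.79/2.69 ≈ 2.152 → |2.152 − 2.000| = 0.152
2: 7.00/3.17 ≈ 2.208 → |2.208 − 2.000| = 0.208
3: 5.57/2.93 ≈ 1.901 → |1.901 − 2.000| = 0.099

3, 1, 2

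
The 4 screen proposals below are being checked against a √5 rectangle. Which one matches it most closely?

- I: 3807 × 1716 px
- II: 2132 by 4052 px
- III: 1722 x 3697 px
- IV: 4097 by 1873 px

Target root-5 ≈ 2.236.
I: 2.219 (Δ0.017)  II: 1.901 (Δ0.335)  III: 2.147 (Δ0.089)  IV: 2.187 (Δ0.049)

I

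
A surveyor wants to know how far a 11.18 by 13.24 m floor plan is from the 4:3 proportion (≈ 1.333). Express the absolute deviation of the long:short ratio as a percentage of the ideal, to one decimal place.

11.2%

Ratio = 13.24 / 11.18 ≈ 1.1843.
Ideal 4:3 ≈ 1.3333. |1.1843 − 1.3333| / 1.3333 ≈ 11.18% → 11.2%.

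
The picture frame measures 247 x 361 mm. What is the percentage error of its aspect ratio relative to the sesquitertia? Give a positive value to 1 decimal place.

Ratio = 361 / 247 ≈ 1.4615.
Ideal 4:3 ≈ 1.3333. |1.4615 − 1.3333| / 1.3333 ≈ 9.62% → 9.6%.

9.6%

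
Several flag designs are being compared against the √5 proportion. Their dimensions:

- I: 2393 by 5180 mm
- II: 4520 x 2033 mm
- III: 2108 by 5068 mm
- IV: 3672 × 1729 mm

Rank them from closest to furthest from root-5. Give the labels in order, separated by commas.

II, I, IV, III

I: 5180/2393 ≈ 2.165 → |2.165 − 2.236| = 0.071
II: 4520/2033 ≈ 2.223 → |2.223 − 2.236| = 0.013
III: 5068/2108 ≈ 2.404 → |2.404 − 2.236| = 0.168
IV: 3672/1729 ≈ 2.124 → |2.124 − 2.236| = 0.112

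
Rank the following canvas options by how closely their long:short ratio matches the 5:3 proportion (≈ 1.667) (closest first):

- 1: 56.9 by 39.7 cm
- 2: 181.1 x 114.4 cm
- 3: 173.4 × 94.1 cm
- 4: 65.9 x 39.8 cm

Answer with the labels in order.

4, 2, 3, 1

Ratios: 1 = 56.9 / 39.7 ≈ 1.433; 2 = 181.1 / 114.4 ≈ 1.583; 3 = 173.4 / 94.1 ≈ 1.843; 4 = 65.9 / 39.8 ≈ 1.656.
|Δ from 1.667|: 1 0.234; 2 0.084; 3 0.176; 4 0.011.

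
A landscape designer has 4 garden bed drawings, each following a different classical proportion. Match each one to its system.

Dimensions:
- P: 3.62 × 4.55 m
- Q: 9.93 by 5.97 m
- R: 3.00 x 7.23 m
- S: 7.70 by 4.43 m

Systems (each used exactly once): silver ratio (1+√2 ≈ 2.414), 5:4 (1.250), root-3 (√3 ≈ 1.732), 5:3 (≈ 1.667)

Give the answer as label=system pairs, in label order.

P=5:4, Q=5:3, R=silver ratio, S=root-3

P = 4.55/3.62 ≈ 1.257 → 5:4 (1.250)
Q = 9.93/5.97 ≈ 1.663 → 5:3 (1.667)
R = 7.23/3.00 ≈ 2.410 → silver ratio (2.414)
S = 7.70/4.43 ≈ 1.738 → root-3 (1.732)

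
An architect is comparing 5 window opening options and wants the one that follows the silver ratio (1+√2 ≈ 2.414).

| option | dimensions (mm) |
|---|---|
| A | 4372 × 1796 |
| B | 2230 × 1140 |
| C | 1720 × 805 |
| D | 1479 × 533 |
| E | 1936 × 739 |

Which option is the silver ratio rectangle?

Target silver ratio ≈ 2.414.
A: 2.434 (Δ0.020)  B: 1.956 (Δ0.458)  C: 2.137 (Δ0.277)  D: 2.775 (Δ0.361)  E: 2.620 (Δ0.206)

A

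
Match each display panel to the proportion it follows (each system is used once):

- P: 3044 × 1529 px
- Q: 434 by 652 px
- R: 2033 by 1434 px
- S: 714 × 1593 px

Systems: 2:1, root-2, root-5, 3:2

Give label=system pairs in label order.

Ratios: P ≈ 1.991; Q ≈ 1.502; R ≈ 1.418; S ≈ 2.231.
Targets: 2:1 ≈ 2.000; root-2 ≈ 1.414; root-5 ≈ 2.236; 3:2 ≈ 1.500.

P=2:1, Q=3:2, R=root-2, S=root-5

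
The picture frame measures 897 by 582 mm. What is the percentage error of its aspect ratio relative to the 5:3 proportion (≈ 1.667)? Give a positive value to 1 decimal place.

7.5%

Ratio = 897 / 582 ≈ 1.5412.
Ideal 5:3 ≈ 1.6667. |1.5412 − 1.6667| / 1.6667 ≈ 7.53% → 7.5%.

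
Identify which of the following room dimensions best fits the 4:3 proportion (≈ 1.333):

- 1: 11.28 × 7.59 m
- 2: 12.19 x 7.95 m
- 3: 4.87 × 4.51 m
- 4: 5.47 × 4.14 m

4

Ratios (long/short): 1 ≈ 1.486; 2 ≈ 1.533; 3 ≈ 1.080; 4 ≈ 1.321.
4:3 ≈ 1.333; option 4 is nearest (Δ 0.012).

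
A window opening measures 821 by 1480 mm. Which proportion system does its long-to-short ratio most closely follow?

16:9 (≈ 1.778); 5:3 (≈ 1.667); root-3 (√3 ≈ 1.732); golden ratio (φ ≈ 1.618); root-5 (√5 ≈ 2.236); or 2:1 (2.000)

16:9

Ratio = 1480 / 821 ≈ 1.803.
Distances: 16:9 1.778 (Δ 0.025); 5:3 1.667 (Δ 0.136); root-3 1.732 (Δ 0.071); golden ratio 1.618 (Δ 0.185); root-5 2.236 (Δ 0.433); 2:1 2.000 (Δ 0.197).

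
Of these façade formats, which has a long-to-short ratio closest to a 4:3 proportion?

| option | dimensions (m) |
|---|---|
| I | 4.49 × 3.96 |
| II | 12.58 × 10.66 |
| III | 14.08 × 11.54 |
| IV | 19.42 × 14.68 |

IV

Ratios (long/short): I ≈ 1.134; II ≈ 1.180; III ≈ 1.220; IV ≈ 1.323.
4:3 ≈ 1.333; option IV is nearest (Δ 0.010).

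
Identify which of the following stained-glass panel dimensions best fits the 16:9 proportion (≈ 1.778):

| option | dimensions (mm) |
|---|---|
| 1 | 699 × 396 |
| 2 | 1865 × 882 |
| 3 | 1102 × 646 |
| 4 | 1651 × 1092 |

1

Ratios (long/short): 1 ≈ 1.765; 2 ≈ 2.115; 3 ≈ 1.706; 4 ≈ 1.512.
16:9 ≈ 1.778; option 1 is nearest (Δ 0.013).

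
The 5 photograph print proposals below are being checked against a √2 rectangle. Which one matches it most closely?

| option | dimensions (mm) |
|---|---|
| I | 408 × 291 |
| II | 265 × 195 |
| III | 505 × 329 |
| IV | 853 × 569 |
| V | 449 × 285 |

Target root-2 ≈ 1.414.
I: 1.402 (Δ0.012)  II: 1.359 (Δ0.055)  III: 1.535 (Δ0.121)  IV: 1.499 (Δ0.085)  V: 1.575 (Δ0.161)

I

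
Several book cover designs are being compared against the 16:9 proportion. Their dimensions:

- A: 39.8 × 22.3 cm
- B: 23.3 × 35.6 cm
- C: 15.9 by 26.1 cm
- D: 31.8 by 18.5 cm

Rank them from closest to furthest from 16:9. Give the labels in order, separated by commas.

A: 39.8/22.3 ≈ 1.785 → |1.785 − 1.778| = 0.007
B: 35.6/23.3 ≈ 1.528 → |1.528 − 1.778| = 0.250
C: 26.1/15.9 ≈ 1.642 → |1.642 − 1.778| = 0.136
D: 31.8/18.5 ≈ 1.719 → |1.719 − 1.778| = 0.059

A, D, C, B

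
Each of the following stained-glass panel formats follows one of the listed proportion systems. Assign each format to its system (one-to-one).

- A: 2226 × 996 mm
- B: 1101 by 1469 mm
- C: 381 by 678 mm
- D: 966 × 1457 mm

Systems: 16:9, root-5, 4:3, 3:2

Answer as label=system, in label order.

Ratios: A ≈ 2.235; B ≈ 1.334; C ≈ 1.780; D ≈ 1.508.
Targets: 16:9 ≈ 1.778; root-5 ≈ 2.236; 4:3 ≈ 1.333; 3:2 ≈ 1.500.

A=root-5, B=4:3, C=16:9, D=3:2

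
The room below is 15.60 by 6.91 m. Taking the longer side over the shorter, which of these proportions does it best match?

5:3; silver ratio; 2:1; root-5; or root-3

Ratio = 15.60 / 6.91 ≈ 2.258.
Distances: 5:3 1.667 (Δ 0.591); silver ratio 2.414 (Δ 0.156); 2:1 2.000 (Δ 0.258); root-5 2.236 (Δ 0.022); root-3 1.732 (Δ 0.526).

root-5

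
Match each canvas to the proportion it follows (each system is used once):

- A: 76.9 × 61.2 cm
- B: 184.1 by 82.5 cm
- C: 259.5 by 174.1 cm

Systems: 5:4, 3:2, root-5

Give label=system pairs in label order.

A=5:4, B=root-5, C=3:2

A = 76.9/61.2 ≈ 1.257 → 5:4 (1.250)
B = 184.1/82.5 ≈ 2.232 → root-5 (2.236)
C = 259.5/174.1 ≈ 1.491 → 3:2 (1.500)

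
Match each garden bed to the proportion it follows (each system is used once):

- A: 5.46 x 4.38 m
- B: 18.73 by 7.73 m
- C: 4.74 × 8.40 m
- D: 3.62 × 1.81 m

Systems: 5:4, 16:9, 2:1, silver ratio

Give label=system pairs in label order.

Ratios: A ≈ 1.247; B ≈ 2.423; C ≈ 1.772; D ≈ 2.000.
Targets: 5:4 ≈ 1.250; 16:9 ≈ 1.778; 2:1 ≈ 2.000; silver ratio ≈ 2.414.

A=5:4, B=silver ratio, C=16:9, D=2:1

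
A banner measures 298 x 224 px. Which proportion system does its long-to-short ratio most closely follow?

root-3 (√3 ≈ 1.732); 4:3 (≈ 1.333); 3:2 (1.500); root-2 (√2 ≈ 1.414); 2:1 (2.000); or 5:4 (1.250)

298/224 ≈ 1.330. Nearest candidates are 4:3 (1.333, off by 0.003) and 5:4 (1.250, off by 0.080).

4:3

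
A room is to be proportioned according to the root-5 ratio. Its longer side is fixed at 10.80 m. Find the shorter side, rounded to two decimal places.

4.83 m

root-5 ≈ 2.23607.
Shorter side = 10.80 ÷ 2.23607 ≈ 4.8299 → 4.83 m.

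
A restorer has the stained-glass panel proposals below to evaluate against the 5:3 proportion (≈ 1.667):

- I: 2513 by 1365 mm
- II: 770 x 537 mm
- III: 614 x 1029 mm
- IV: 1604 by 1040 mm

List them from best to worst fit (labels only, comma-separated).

Ratios: I = 2513 / 1365 ≈ 1.841; II = 770 / 537 ≈ 1.434; III = 1029 / 614 ≈ 1.676; IV = 1604 / 1040 ≈ 1.542.
|Δ from 1.667|: I 0.174; II 0.233; III 0.009; IV 0.125.

III, IV, I, II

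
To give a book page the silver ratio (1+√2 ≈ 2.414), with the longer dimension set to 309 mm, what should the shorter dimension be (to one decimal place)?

silver ratio ≈ 2.41421.
Shorter side = 309 ÷ 2.41421 ≈ 127.992 → 128.0 mm.

128.0 mm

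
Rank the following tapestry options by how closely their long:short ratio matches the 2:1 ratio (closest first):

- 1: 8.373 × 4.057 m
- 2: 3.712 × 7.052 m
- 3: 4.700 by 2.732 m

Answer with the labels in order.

1, 2, 3

1: 8.373/4.057 ≈ 2.064 → |2.064 − 2.000| = 0.064
2: 7.052/3.712 ≈ 1.900 → |1.900 − 2.000| = 0.100
3: 4.700/2.732 ≈ 1.720 → |1.720 − 2.000| = 0.280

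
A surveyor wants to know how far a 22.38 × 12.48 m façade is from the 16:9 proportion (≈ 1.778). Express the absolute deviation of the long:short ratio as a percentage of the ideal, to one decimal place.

0.9%

Ratio = 22.38 / 12.48 ≈ 1.7933.
Ideal 16:9 ≈ 1.7778. |1.7933 − 1.7778| / 1.7778 ≈ 0.87% → 0.9%.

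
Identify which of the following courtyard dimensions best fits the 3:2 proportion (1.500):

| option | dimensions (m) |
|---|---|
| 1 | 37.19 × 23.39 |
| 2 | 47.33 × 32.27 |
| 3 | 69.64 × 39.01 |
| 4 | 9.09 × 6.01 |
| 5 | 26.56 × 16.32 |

Ratios (long/short): 1 ≈ 1.590; 2 ≈ 1.467; 3 ≈ 1.785; 4 ≈ 1.512; 5 ≈ 1.627.
3:2 ≈ 1.500; option 4 is nearest (Δ 0.012).

4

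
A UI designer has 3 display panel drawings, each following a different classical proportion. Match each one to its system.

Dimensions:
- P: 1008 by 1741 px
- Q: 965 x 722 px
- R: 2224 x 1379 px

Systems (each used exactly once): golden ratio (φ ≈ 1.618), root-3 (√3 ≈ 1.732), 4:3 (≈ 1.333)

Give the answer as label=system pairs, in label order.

Ratios: P ≈ 1.727; Q ≈ 1.337; R ≈ 1.613.
Targets: golden ratio ≈ 1.618; root-3 ≈ 1.732; 4:3 ≈ 1.333.

P=root-3, Q=4:3, R=golden ratio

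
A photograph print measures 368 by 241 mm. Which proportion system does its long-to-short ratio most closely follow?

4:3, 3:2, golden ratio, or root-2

Ratio = 368 / 241 ≈ 1.527.
Distances: 4:3 1.333 (Δ 0.194); 3:2 1.500 (Δ 0.027); golden ratio 1.618 (Δ 0.091); root-2 1.414 (Δ 0.113).

3:2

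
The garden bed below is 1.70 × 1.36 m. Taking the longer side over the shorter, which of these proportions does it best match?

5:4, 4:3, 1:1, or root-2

Ratio = 1.70 / 1.36 ≈ 1.250.
Distances: 5:4 1.250 (Δ 0.000); 4:3 1.333 (Δ 0.083); 1:1 1.000 (Δ 0.250); root-2 1.414 (Δ 0.164).

5:4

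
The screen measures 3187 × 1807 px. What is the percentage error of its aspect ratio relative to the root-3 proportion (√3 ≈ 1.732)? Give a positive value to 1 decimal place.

Ratio = 3187 / 1807 ≈ 1.7637.
Ideal root-3 ≈ 1.7321. |1.7637 − 1.7321| / 1.7321 ≈ 1.82% → 1.8%.

1.8%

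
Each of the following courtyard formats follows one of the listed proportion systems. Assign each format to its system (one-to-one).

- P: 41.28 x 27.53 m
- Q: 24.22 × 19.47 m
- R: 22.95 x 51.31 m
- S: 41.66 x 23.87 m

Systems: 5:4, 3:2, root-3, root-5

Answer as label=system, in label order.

P=3:2, Q=5:4, R=root-5, S=root-3

Ratios: P ≈ 1.499; Q ≈ 1.244; R ≈ 2.236; S ≈ 1.745.
Targets: 5:4 ≈ 1.250; 3:2 ≈ 1.500; root-3 ≈ 1.732; root-5 ≈ 2.236.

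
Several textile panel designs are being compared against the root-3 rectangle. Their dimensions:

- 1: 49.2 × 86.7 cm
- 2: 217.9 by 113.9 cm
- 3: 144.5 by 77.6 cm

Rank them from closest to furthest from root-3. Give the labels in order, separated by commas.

Ratios: 1 = 86.7 / 49.2 ≈ 1.762; 2 = 217.9 / 113.9 ≈ 1.913; 3 = 144.5 / 77.6 ≈ 1.862.
|Δ from 1.732|: 1 0.030; 2 0.181; 3 0.130.

1, 3, 2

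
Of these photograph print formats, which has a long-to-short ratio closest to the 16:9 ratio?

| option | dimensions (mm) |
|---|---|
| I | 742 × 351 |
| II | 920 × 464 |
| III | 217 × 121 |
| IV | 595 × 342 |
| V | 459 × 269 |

III

Target 16:9 ≈ 1.778.
I: 2.114 (Δ0.336)  II: 1.983 (Δ0.205)  III: 1.793 (Δ0.015)  IV: 1.740 (Δ0.038)  V: 1.706 (Δ0.072)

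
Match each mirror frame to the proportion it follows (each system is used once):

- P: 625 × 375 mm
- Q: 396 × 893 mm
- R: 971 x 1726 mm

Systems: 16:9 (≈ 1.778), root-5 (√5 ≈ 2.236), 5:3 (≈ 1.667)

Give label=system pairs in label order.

Ratios: P ≈ 1.667; Q ≈ 2.255; R ≈ 1.778.
Targets: 16:9 ≈ 1.778; root-5 ≈ 2.236; 5:3 ≈ 1.667.

P=5:3, Q=root-5, R=16:9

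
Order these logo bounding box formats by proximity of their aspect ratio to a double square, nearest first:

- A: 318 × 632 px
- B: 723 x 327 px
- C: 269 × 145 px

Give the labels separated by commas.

A, C, B

Ratios: A = 632 / 318 ≈ 1.987; B = 723 / 327 ≈ 2.211; C = 269 / 145 ≈ 1.855.
|Δ from 2.000|: A 0.013; B 0.211; C 0.145.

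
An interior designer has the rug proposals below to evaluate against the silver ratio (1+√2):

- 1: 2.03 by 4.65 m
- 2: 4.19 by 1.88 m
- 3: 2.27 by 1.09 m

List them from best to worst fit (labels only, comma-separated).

1, 2, 3

Ratios: 1 = 4.65 / 2.03 ≈ 2.291; 2 = 4.19 / 1.88 ≈ 2.229; 3 = 2.27 / 1.09 ≈ 2.083.
|Δ from 2.414|: 1 0.123; 2 0.185; 3 0.331.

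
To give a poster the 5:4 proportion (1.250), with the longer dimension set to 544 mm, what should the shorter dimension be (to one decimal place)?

5:4 = 1.25000.
Shorter side = 544 ÷ 1.25000 ≈ 435.200 → 435.2 mm.

435.2 mm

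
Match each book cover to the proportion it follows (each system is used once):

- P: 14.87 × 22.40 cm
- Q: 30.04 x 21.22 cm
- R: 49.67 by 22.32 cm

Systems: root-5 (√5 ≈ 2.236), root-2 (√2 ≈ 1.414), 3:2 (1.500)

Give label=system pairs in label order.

P = 22.40/14.87 ≈ 1.506 → 3:2 (1.500)
Q = 30.04/21.22 ≈ 1.416 → root-2 (1.414)
R = 49.67/22.32 ≈ 2.225 → root-5 (2.236)

P=3:2, Q=root-2, R=root-5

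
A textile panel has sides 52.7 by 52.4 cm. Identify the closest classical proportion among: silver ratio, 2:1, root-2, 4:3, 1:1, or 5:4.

52.7/52.4 ≈ 1.006. Nearest candidates are 1:1 (1.000, off by 0.006) and 5:4 (1.250, off by 0.244).

1:1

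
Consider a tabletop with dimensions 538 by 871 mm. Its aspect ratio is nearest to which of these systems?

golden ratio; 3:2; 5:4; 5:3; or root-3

golden ratio

871/538 ≈ 1.619. Nearest candidates are golden ratio (1.618, off by 0.001) and 5:3 (1.667, off by 0.048).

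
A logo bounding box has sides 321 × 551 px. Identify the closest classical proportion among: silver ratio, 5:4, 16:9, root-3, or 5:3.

root-3

Ratio = 551 / 321 ≈ 1.717.
Distances: silver ratio 2.414 (Δ 0.697); 5:4 1.250 (Δ 0.467); 16:9 1.778 (Δ 0.061); root-3 1.732 (Δ 0.015); 5:3 1.667 (Δ 0.050).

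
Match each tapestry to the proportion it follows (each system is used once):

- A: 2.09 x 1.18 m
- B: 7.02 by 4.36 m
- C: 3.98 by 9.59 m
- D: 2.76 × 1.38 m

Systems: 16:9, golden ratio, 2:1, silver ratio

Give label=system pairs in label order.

Ratios: A ≈ 1.771; B ≈ 1.610; C ≈ 2.410; D ≈ 2.000.
Targets: 16:9 ≈ 1.778; golden ratio ≈ 1.618; 2:1 ≈ 2.000; silver ratio ≈ 2.414.

A=16:9, B=golden ratio, C=silver ratio, D=2:1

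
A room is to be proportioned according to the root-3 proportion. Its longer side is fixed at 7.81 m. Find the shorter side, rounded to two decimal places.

4.51 m

root-3 ≈ 1.73205.
Shorter side = 7.81 ÷ 1.73205 ≈ 4.5091 → 4.51 m.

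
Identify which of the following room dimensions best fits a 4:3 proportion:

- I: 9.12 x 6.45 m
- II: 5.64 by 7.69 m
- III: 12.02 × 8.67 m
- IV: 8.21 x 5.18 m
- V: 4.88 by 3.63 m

V

Ratios (long/short): I ≈ 1.414; II ≈ 1.363; III ≈ 1.386; IV ≈ 1.585; V ≈ 1.344.
4:3 ≈ 1.333; option V is nearest (Δ 0.011).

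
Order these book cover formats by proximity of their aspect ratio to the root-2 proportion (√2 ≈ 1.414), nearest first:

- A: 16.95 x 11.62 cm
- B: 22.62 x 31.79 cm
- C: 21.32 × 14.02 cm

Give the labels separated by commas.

Ratios: A = 16.95 / 11.62 ≈ 1.459; B = 31.79 / 22.62 ≈ 1.405; C = 21.32 / 14.02 ≈ 1.521.
|Δ from 1.414|: A 0.045; B 0.009; C 0.107.

B, A, C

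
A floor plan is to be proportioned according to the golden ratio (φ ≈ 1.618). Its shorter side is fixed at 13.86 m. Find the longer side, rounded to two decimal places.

golden ratio ≈ 1.61803.
Longer side = 13.86 × 1.61803 ≈ 22.4259 → 22.43 m.

22.43 m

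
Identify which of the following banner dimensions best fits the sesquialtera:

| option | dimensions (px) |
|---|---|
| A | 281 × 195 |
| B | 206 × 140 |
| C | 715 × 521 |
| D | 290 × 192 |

D

Target 3:2 ≈ 1.500.
A: 1.441 (Δ0.059)  B: 1.471 (Δ0.029)  C: 1.372 (Δ0.128)  D: 1.510 (Δ0.010)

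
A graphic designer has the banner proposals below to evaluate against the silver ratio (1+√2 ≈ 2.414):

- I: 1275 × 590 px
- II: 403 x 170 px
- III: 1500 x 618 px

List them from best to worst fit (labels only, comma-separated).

III, II, I

I: 1275/590 ≈ 2.161 → |2.161 − 2.414| = 0.253
II: 403/170 ≈ 2.371 → |2.371 − 2.414| = 0.043
III: 1500/618 ≈ 2.427 → |2.427 − 2.414| = 0.013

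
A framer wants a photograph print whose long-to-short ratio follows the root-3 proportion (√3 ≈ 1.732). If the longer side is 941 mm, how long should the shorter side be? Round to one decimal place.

root-3 ≈ 1.73205.
Shorter side = 941 ÷ 1.73205 ≈ 543.287 → 543.3 mm.

543.3 mm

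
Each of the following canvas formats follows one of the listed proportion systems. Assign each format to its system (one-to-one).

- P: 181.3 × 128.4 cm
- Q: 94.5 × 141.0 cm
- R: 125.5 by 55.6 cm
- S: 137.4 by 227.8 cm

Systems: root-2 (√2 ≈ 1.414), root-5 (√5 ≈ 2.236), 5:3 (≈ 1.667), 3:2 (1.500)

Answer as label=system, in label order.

P=root-2, Q=3:2, R=root-5, S=5:3

Ratios: P ≈ 1.412; Q ≈ 1.492; R ≈ 2.257; S ≈ 1.658.
Targets: root-2 ≈ 1.414; root-5 ≈ 2.236; 5:3 ≈ 1.667; 3:2 ≈ 1.500.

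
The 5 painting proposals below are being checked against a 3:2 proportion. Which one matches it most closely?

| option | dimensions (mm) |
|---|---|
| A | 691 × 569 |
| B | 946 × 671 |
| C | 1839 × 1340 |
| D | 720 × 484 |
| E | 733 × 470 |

D

Target 3:2 ≈ 1.500.
A: 1.214 (Δ0.286)  B: 1.410 (Δ0.090)  C: 1.372 (Δ0.128)  D: 1.488 (Δ0.012)  E: 1.560 (Δ0.060)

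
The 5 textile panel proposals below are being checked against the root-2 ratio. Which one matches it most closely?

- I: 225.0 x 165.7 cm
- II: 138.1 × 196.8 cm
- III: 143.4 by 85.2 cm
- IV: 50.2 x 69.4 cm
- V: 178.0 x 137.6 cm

II

Target root-2 ≈ 1.414.
I: 1.358 (Δ0.056)  II: 1.425 (Δ0.011)  III: 1.683 (Δ0.269)  IV: 1.382 (Δ0.032)  V: 1.294 (Δ0.120)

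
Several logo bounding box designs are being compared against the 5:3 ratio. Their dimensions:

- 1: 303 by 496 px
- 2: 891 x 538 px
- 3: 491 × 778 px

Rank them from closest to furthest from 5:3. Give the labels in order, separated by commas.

1: 496/303 ≈ 1.637 → |1.637 − 1.667| = 0.030
2: 891/538 ≈ 1.656 → |1.656 − 1.667| = 0.011
3: 778/491 ≈ 1.585 → |1.585 − 1.667| = 0.082

2, 1, 3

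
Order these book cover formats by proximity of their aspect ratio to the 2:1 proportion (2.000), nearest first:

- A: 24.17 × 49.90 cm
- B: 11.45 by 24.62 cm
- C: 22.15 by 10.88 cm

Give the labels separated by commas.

A: 49.90/24.17 ≈ 2.065 → |2.065 − 2.000| = 0.065
B: 24.62/11.45 ≈ 2.150 → |2.150 − 2.000| = 0.150
C: 22.15/10.88 ≈ 2.036 → |2.036 − 2.000| = 0.036

C, A, B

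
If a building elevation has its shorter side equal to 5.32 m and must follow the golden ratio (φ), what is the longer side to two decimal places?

8.61 m

golden ratio ≈ 1.61803.
Longer side = 5.32 × 1.61803 ≈ 8.6079 → 8.61 m.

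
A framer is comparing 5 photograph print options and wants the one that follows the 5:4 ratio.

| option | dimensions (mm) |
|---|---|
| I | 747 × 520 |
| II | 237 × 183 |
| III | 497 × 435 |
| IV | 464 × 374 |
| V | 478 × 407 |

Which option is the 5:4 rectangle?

Target 5:4 ≈ 1.250.
I: 1.437 (Δ0.187)  II: 1.295 (Δ0.045)  III: 1.143 (Δ0.107)  IV: 1.241 (Δ0.009)  V: 1.174 (Δ0.076)

IV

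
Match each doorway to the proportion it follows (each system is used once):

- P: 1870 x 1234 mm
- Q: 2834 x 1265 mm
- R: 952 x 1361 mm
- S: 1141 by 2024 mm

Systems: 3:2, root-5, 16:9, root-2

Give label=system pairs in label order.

P=3:2, Q=root-5, R=root-2, S=16:9

Ratios: P ≈ 1.515; Q ≈ 2.240; R ≈ 1.430; S ≈ 1.774.
Targets: 3:2 ≈ 1.500; root-5 ≈ 2.236; 16:9 ≈ 1.778; root-2 ≈ 1.414.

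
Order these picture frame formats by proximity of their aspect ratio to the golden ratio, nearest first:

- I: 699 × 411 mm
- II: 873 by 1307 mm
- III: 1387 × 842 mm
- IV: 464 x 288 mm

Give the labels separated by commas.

IV, III, I, II

I: 699/411 ≈ 1.701 → |1.701 − 1.618| = 0.083
II: 1307/873 ≈ 1.497 → |1.497 − 1.618| = 0.121
III: 1387/842 ≈ 1.647 → |1.647 − 1.618| = 0.029
IV: 464/288 ≈ 1.611 → |1.611 − 1.618| = 0.007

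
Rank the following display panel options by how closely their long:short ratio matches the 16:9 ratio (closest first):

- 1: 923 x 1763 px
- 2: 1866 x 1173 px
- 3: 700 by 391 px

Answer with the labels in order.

3, 1, 2

1: 1763/923 ≈ 1.910 → |1.910 − 1.778| = 0.132
2: 1866/1173 ≈ 1.591 → |1.591 − 1.778| = 0.187
3: 700/391 ≈ 1.790 → |1.790 − 1.778| = 0.012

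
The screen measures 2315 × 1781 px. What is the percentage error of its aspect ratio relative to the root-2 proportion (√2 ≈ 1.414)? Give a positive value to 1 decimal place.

8.1%

Ratio = 2315 / 1781 ≈ 1.2998.
Ideal root-2 ≈ 1.4142. |1.2998 − 1.4142| / 1.4142 ≈ 8.09% → 8.1%.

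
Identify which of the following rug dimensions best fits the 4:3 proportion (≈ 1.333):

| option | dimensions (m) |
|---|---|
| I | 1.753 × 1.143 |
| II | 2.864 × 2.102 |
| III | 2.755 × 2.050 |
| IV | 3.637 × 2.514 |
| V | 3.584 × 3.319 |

Target 4:3 ≈ 1.333.
I: 1.534 (Δ0.201)  II: 1.363 (Δ0.030)  III: 1.344 (Δ0.011)  IV: 1.447 (Δ0.114)  V: 1.080 (Δ0.253)

III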